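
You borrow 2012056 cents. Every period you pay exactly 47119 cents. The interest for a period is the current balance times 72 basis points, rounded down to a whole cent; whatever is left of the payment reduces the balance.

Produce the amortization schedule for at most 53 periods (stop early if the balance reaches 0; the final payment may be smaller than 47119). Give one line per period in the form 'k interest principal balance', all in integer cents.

1. interest=⌊2012056·72/10000⌋=14486; principal=47119-14486=32633; balance=2012056-32633=1979423
2. interest=⌊1979423·72/10000⌋=14251; principal=47119-14251=32868; balance=1979423-32868=1946555
3. interest=⌊1946555·72/10000⌋=14015; principal=47119-14015=33104; balance=1946555-33104=1913451
4. interest=⌊1913451·72/10000⌋=13776; principal=47119-13776=33343; balance=1913451-33343=1880108
5. interest=⌊1880108·72/10000⌋=13536; principal=47119-13536=33583; balance=1880108-33583=1846525
6. interest=⌊1846525·72/10000⌋=13294; principal=47119-13294=33825; balance=1846525-33825=1812700
7. interest=⌊1812700·72/10000⌋=13051; principal=47119-13051=34068; balance=1812700-34068=1778632
8. interest=⌊1778632·72/10000⌋=12806; principal=47119-12806=34313; balance=1778632-34313=1744319
9. interest=⌊1744319·72/10000⌋=12559; principal=47119-12559=34560; balance=1744319-34560=1709759
10. interest=⌊1709759·72/10000⌋=12310; principal=47119-12310=34809; balance=1709759-34809=1674950
11. interest=⌊1674950·72/10000⌋=12059; principal=47119-12059=35060; balance=1674950-35060=1639890
12. interest=⌊1639890·72/10000⌋=11807; principal=47119-11807=35312; balance=1639890-35312=1604578
13. interest=⌊1604578·72/10000⌋=11552; principal=47119-11552=35567; balance=1604578-35567=1569011
14. interest=⌊1569011·72/10000⌋=11296; principal=47119-11296=35823; balance=1569011-35823=1533188
15. interest=⌊1533188·72/10000⌋=11038; principal=47119-11038=36081; balance=1533188-36081=1497107
16. interest=⌊1497107·72/10000⌋=10779; principal=47119-10779=36340; balance=1497107-36340=1460767
17. interest=⌊1460767·72/10000⌋=10517; principal=47119-10517=36602; balance=1460767-36602=1424165
18. interest=⌊1424165·72/10000⌋=10253; principal=47119-10253=36866; balance=1424165-36866=1387299
19. interest=⌊1387299·72/10000⌋=9988; principal=47119-9988=37131; balance=1387299-37131=1350168
20. interest=⌊1350168·72/10000⌋=9721; principal=47119-9721=37398; balance=1350168-37398=1312770
21. interest=⌊1312770·72/10000⌋=9451; principal=47119-9451=37668; balance=1312770-37668=1275102
22. interest=⌊1275102·72/10000⌋=9180; principal=47119-9180=37939; balance=1275102-37939=1237163
23. interest=⌊1237163·72/10000⌋=8907; principal=47119-8907=38212; balance=1237163-38212=1198951
24. interest=⌊1198951·72/10000⌋=8632; principal=47119-8632=38487; balance=1198951-38487=1160464
25. interest=⌊1160464·72/10000⌋=8355; principal=47119-8355=38764; balance=1160464-38764=1121700
26. interest=⌊1121700·72/10000⌋=8076; principal=47119-8076=39043; balance=1121700-39043=1082657
27. interest=⌊1082657·72/10000⌋=7795; principal=47119-7795=39324; balance=1082657-39324=1043333
28. interest=⌊1043333·72/10000⌋=7511; principal=47119-7511=39608; balance=1043333-39608=1003725
29. interest=⌊1003725·72/10000⌋=7226; principal=47119-7226=39893; balance=1003725-39893=963832
30. interest=⌊963832·72/10000⌋=6939; principal=47119-6939=40180; balance=963832-40180=923652
31. interest=⌊923652·72/10000⌋=6650; principal=47119-6650=40469; balance=923652-40469=883183
32. interest=⌊883183·72/10000⌋=6358; principal=47119-6358=40761; balance=883183-40761=842422
33. interest=⌊842422·72/10000⌋=6065; principal=47119-6065=41054; balance=842422-41054=801368
34. interest=⌊801368·72/10000⌋=5769; principal=47119-5769=41350; balance=801368-41350=760018
35. interest=⌊760018·72/10000⌋=5472; principal=47119-5472=41647; balance=760018-41647=718371
36. interest=⌊718371·72/10000⌋=5172; principal=47119-5172=41947; balance=718371-41947=676424
37. interest=⌊676424·72/10000⌋=4870; principal=47119-4870=42249; balance=676424-42249=634175
38. interest=⌊634175·72/10000⌋=4566; principal=47119-4566=42553; balance=634175-42553=591622
39. interest=⌊591622·72/10000⌋=4259; principal=47119-4259=42860; balance=591622-42860=548762
40. interest=⌊548762·72/10000⌋=3951; principal=47119-3951=43168; balance=548762-43168=505594
41. interest=⌊505594·72/10000⌋=3640; principal=47119-3640=43479; balance=505594-43479=462115
42. interest=⌊462115·72/10000⌋=3327; principal=47119-3327=43792; balance=462115-43792=418323
43. interest=⌊418323·72/10000⌋=3011; principal=47119-3011=44108; balance=418323-44108=374215
44. interest=⌊374215·72/10000⌋=2694; principal=47119-2694=44425; balance=374215-44425=329790
45. interest=⌊329790·72/10000⌋=2374; principal=47119-2374=44745; balance=329790-44745=285045
46. interest=⌊285045·72/10000⌋=2052; principal=47119-2052=45067; balance=285045-45067=239978
47. interest=⌊239978·72/10000⌋=1727; principal=47119-1727=45392; balance=239978-45392=194586
48. interest=⌊194586·72/10000⌋=1401; principal=47119-1401=45718; balance=194586-45718=148868
49. interest=⌊148868·72/10000⌋=1071; principal=47119-1071=46048; balance=148868-46048=102820
50. interest=⌊102820·72/10000⌋=740; principal=47119-740=46379; balance=102820-46379=56441
51. interest=⌊56441·72/10000⌋=406; principal=47119-406=46713; balance=56441-46713=9728
52. interest=⌊9728·72/10000⌋=70; principal=min(47119-70,9728)=9728; balance=9728-9728=0

1 14486 32633 1979423
2 14251 32868 1946555
3 14015 33104 1913451
4 13776 33343 1880108
5 13536 33583 1846525
6 13294 33825 1812700
7 13051 34068 1778632
8 12806 34313 1744319
9 12559 34560 1709759
10 12310 34809 1674950
11 12059 35060 1639890
12 11807 35312 1604578
13 11552 35567 1569011
14 11296 35823 1533188
15 11038 36081 1497107
16 10779 36340 1460767
17 10517 36602 1424165
18 10253 36866 1387299
19 9988 37131 1350168
20 9721 37398 1312770
21 9451 37668 1275102
22 9180 37939 1237163
23 8907 38212 1198951
24 8632 38487 1160464
25 8355 38764 1121700
26 8076 39043 1082657
27 7795 39324 1043333
28 7511 39608 1003725
29 7226 39893 963832
30 6939 40180 923652
31 6650 40469 883183
32 6358 40761 842422
33 6065 41054 801368
34 5769 41350 760018
35 5472 41647 718371
36 5172 41947 676424
37 4870 42249 634175
38 4566 42553 591622
39 4259 42860 548762
40 3951 43168 505594
41 3640 43479 462115
42 3327 43792 418323
43 3011 44108 374215
44 2694 44425 329790
45 2374 44745 285045
46 2052 45067 239978
47 1727 45392 194586
48 1401 45718 148868
49 1071 46048 102820
50 740 46379 56441
51 406 46713 9728
52 70 9728 0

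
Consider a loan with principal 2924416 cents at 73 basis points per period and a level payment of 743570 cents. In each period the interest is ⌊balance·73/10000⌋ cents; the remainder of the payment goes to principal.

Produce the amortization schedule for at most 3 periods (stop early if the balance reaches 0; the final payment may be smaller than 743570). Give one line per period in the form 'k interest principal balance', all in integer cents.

1 21348 722222 2202194
2 16076 727494 1474700
3 10765 732805 741895

1. interest=⌊2924416·73/10000⌋=21348; principal=743570-21348=722222; balance=2924416-722222=2202194
2. interest=⌊2202194·73/10000⌋=16076; principal=743570-16076=727494; balance=2202194-727494=1474700
3. interest=⌊1474700·73/10000⌋=10765; principal=743570-10765=732805; balance=1474700-732805=741895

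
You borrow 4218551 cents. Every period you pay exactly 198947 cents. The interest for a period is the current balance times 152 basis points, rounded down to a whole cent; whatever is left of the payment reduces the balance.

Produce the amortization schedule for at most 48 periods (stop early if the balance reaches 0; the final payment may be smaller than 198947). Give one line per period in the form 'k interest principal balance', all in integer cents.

1 64121 134826 4083725
2 62072 136875 3946850
3 59992 138955 3807895
4 57880 141067 3666828
5 55735 143212 3523616
6 53558 145389 3378227
7 51349 147598 3230629
8 49105 149842 3080787
9 46827 152120 2928667
10 44515 154432 2774235
11 42168 156779 2617456
12 39785 159162 2458294
13 37366 161581 2296713
14 34910 164037 2132676
15 32416 166531 1966145
16 29885 169062 1797083
17 27315 171632 1625451
18 24706 174241 1451210
19 22058 176889 1274321
20 19369 179578 1094743
21 16640 182307 912436
22 13869 185078 727358
23 11055 187892 539466
24 8199 190748 348718
25 5300 193647 155071
26 2357 155071 0

1. interest=⌊4218551·152/10000⌋=64121; principal=198947-64121=134826; balance=4218551-134826=4083725
2. interest=⌊4083725·152/10000⌋=62072; principal=198947-62072=136875; balance=4083725-136875=3946850
3. interest=⌊3946850·152/10000⌋=59992; principal=198947-59992=138955; balance=3946850-138955=3807895
4. interest=⌊3807895·152/10000⌋=57880; principal=198947-57880=141067; balance=3807895-141067=3666828
5. interest=⌊3666828·152/10000⌋=55735; principal=198947-55735=143212; balance=3666828-143212=3523616
6. interest=⌊3523616·152/10000⌋=53558; principal=198947-53558=145389; balance=3523616-145389=3378227
7. interest=⌊3378227·152/10000⌋=51349; principal=198947-51349=147598; balance=3378227-147598=3230629
8. interest=⌊3230629·152/10000⌋=49105; principal=198947-49105=149842; balance=3230629-149842=3080787
9. interest=⌊3080787·152/10000⌋=46827; principal=198947-46827=152120; balance=3080787-152120=2928667
10. interest=⌊2928667·152/10000⌋=44515; principal=198947-44515=154432; balance=2928667-154432=2774235
11. interest=⌊2774235·152/10000⌋=42168; principal=198947-42168=156779; balance=2774235-156779=2617456
12. interest=⌊2617456·152/10000⌋=39785; principal=198947-39785=159162; balance=2617456-159162=2458294
13. interest=⌊2458294·152/10000⌋=37366; principal=198947-37366=161581; balance=2458294-161581=2296713
14. interest=⌊2296713·152/10000⌋=34910; principal=198947-34910=164037; balance=2296713-164037=2132676
15. interest=⌊2132676·152/10000⌋=32416; principal=198947-32416=166531; balance=2132676-166531=1966145
16. interest=⌊1966145·152/10000⌋=29885; principal=198947-29885=169062; balance=1966145-169062=1797083
17. interest=⌊1797083·152/10000⌋=27315; principal=198947-27315=171632; balance=1797083-171632=1625451
18. interest=⌊1625451·152/10000⌋=24706; principal=198947-24706=174241; balance=1625451-174241=1451210
19. interest=⌊1451210·152/10000⌋=22058; principal=198947-22058=176889; balance=1451210-176889=1274321
20. interest=⌊1274321·152/10000⌋=19369; principal=198947-19369=179578; balance=1274321-179578=1094743
21. interest=⌊1094743·152/10000⌋=16640; principal=198947-16640=182307; balance=1094743-182307=912436
22. interest=⌊912436·152/10000⌋=13869; principal=198947-13869=185078; balance=912436-185078=727358
23. interest=⌊727358·152/10000⌋=11055; principal=198947-11055=187892; balance=727358-187892=539466
24. interest=⌊539466·152/10000⌋=8199; principal=198947-8199=190748; balance=539466-190748=348718
25. interest=⌊348718·152/10000⌋=5300; principal=198947-5300=193647; balance=348718-193647=155071
26. interest=⌊155071·152/10000⌋=2357; principal=min(198947-2357,155071)=155071; balance=155071-155071=0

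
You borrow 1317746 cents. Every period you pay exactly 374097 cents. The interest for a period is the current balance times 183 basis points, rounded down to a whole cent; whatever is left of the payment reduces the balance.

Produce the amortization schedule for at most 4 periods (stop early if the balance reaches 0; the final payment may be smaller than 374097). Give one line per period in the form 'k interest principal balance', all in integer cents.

1. interest=⌊1317746·183/10000⌋=24114; principal=374097-24114=349983; balance=1317746-349983=967763
2. interest=⌊967763·183/10000⌋=17710; principal=374097-17710=356387; balance=967763-356387=611376
3. interest=⌊611376·183/10000⌋=11188; principal=374097-11188=362909; balance=611376-362909=248467
4. interest=⌊248467·183/10000⌋=4546; principal=min(374097-4546,248467)=248467; balance=248467-248467=0

1 24114 349983 967763
2 17710 356387 611376
3 11188 362909 248467
4 4546 248467 0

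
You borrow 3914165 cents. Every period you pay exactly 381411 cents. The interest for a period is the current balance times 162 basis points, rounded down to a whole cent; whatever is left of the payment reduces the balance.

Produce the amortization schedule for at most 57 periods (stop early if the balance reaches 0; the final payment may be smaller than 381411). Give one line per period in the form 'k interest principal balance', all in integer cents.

1 63409 318002 3596163
2 58257 323154 3273009
3 53022 328389 2944620
4 47702 333709 2610911
5 42296 339115 2271796
6 36803 344608 1927188
7 31220 350191 1576997
8 25547 355864 1221133
9 19782 361629 859504
10 13923 367488 492016
11 7970 373441 118575
12 1920 118575 0

1. interest=⌊3914165·162/10000⌋=63409; principal=381411-63409=318002; balance=3914165-318002=3596163
2. interest=⌊3596163·162/10000⌋=58257; principal=381411-58257=323154; balance=3596163-323154=3273009
3. interest=⌊3273009·162/10000⌋=53022; principal=381411-53022=328389; balance=3273009-328389=2944620
4. interest=⌊2944620·162/10000⌋=47702; principal=381411-47702=333709; balance=2944620-333709=2610911
5. interest=⌊2610911·162/10000⌋=42296; principal=381411-42296=339115; balance=2610911-339115=2271796
6. interest=⌊2271796·162/10000⌋=36803; principal=381411-36803=344608; balance=2271796-344608=1927188
7. interest=⌊1927188·162/10000⌋=31220; principal=381411-31220=350191; balance=1927188-350191=1576997
8. interest=⌊1576997·162/10000⌋=25547; principal=381411-25547=355864; balance=1576997-355864=1221133
9. interest=⌊1221133·162/10000⌋=19782; principal=381411-19782=361629; balance=1221133-361629=859504
10. interest=⌊859504·162/10000⌋=13923; principal=381411-13923=367488; balance=859504-367488=492016
11. interest=⌊492016·162/10000⌋=7970; principal=381411-7970=373441; balance=492016-373441=118575
12. interest=⌊118575·162/10000⌋=1920; principal=min(381411-1920,118575)=118575; balance=118575-118575=0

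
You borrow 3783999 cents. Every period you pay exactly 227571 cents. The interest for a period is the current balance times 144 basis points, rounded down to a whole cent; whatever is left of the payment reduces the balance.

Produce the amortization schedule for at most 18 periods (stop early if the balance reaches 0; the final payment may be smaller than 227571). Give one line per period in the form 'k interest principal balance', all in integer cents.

1 54489 173082 3610917
2 51997 175574 3435343
3 49468 178103 3257240
4 46904 180667 3076573
5 44302 183269 2893304
6 41663 185908 2707396
7 38986 188585 2518811
8 36270 191301 2327510
9 33516 194055 2133455
10 30721 196850 1936605
11 27887 199684 1736921
12 25011 202560 1534361
13 22094 205477 1328884
14 19135 208436 1120448
15 16134 211437 909011
16 13089 214482 694529
17 10001 217570 476959
18 6868 220703 256256

1. interest=⌊3783999·144/10000⌋=54489; principal=227571-54489=173082; balance=3783999-173082=3610917
2. interest=⌊3610917·144/10000⌋=51997; principal=227571-51997=175574; balance=3610917-175574=3435343
3. interest=⌊3435343·144/10000⌋=49468; principal=227571-49468=178103; balance=3435343-178103=3257240
4. interest=⌊3257240·144/10000⌋=46904; principal=227571-46904=180667; balance=3257240-180667=3076573
5. interest=⌊3076573·144/10000⌋=44302; principal=227571-44302=183269; balance=3076573-183269=2893304
6. interest=⌊2893304·144/10000⌋=41663; principal=227571-41663=185908; balance=2893304-185908=2707396
7. interest=⌊2707396·144/10000⌋=38986; principal=227571-38986=188585; balance=2707396-188585=2518811
8. interest=⌊2518811·144/10000⌋=36270; principal=227571-36270=191301; balance=2518811-191301=2327510
9. interest=⌊2327510·144/10000⌋=33516; principal=227571-33516=194055; balance=2327510-194055=2133455
10. interest=⌊2133455·144/10000⌋=30721; principal=227571-30721=196850; balance=2133455-196850=1936605
11. interest=⌊1936605·144/10000⌋=27887; principal=227571-27887=199684; balance=1936605-199684=1736921
12. interest=⌊1736921·144/10000⌋=25011; principal=227571-25011=202560; balance=1736921-202560=1534361
13. interest=⌊1534361·144/10000⌋=22094; principal=227571-22094=205477; balance=1534361-205477=1328884
14. interest=⌊1328884·144/10000⌋=19135; principal=227571-19135=208436; balance=1328884-208436=1120448
15. interest=⌊1120448·144/10000⌋=16134; principal=227571-16134=211437; balance=1120448-211437=909011
16. interest=⌊909011·144/10000⌋=13089; principal=227571-13089=214482; balance=909011-214482=694529
17. interest=⌊694529·144/10000⌋=10001; principal=227571-10001=217570; balance=694529-217570=476959
18. interest=⌊476959·144/10000⌋=6868; principal=227571-6868=220703; balance=476959-220703=256256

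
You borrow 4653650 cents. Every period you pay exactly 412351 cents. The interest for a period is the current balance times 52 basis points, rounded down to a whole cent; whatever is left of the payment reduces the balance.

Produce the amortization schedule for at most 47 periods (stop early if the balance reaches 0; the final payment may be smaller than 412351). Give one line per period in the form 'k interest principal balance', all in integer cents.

1. interest=⌊4653650·52/10000⌋=24198; principal=412351-24198=388153; balance=4653650-388153=4265497
2. interest=⌊4265497·52/10000⌋=22180; principal=412351-22180=390171; balance=4265497-390171=3875326
3. interest=⌊3875326·52/10000⌋=20151; principal=412351-20151=392200; balance=3875326-392200=3483126
4. interest=⌊3483126·52/10000⌋=18112; principal=412351-18112=394239; balance=3483126-394239=3088887
5. interest=⌊3088887·52/10000⌋=16062; principal=412351-16062=396289; balance=3088887-396289=2692598
6. interest=⌊2692598·52/10000⌋=14001; principal=412351-14001=398350; balance=2692598-398350=2294248
7. interest=⌊2294248·52/10000⌋=11930; principal=412351-11930=400421; balance=2294248-400421=1893827
8. interest=⌊1893827·52/10000⌋=9847; principal=412351-9847=402504; balance=1893827-402504=1491323
9. interest=⌊1491323·52/10000⌋=7754; principal=412351-7754=404597; balance=1491323-404597=1086726
10. interest=⌊1086726·52/10000⌋=5650; principal=412351-5650=406701; balance=1086726-406701=680025
11. interest=⌊680025·52/10000⌋=3536; principal=412351-3536=408815; balance=680025-408815=271210
12. interest=⌊271210·52/10000⌋=1410; principal=min(412351-1410,271210)=271210; balance=271210-271210=0

1 24198 388153 4265497
2 22180 390171 3875326
3 20151 392200 3483126
4 18112 394239 3088887
5 16062 396289 2692598
6 14001 398350 2294248
7 11930 400421 1893827
8 9847 402504 1491323
9 7754 404597 1086726
10 5650 406701 680025
11 3536 408815 271210
12 1410 271210 0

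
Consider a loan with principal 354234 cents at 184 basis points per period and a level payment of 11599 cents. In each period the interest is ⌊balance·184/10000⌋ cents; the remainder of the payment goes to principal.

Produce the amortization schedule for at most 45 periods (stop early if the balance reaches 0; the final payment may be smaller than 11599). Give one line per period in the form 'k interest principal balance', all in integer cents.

1 6517 5082 349152
2 6424 5175 343977
3 6329 5270 338707
4 6232 5367 333340
5 6133 5466 327874
6 6032 5567 322307
7 5930 5669 316638
8 5826 5773 310865
9 5719 5880 304985
10 5611 5988 298997
11 5501 6098 292899
12 5389 6210 286689
13 5275 6324 280365
14 5158 6441 273924
15 5040 6559 267365
16 4919 6680 260685
17 4796 6803 253882
18 4671 6928 246954
19 4543 7056 239898
20 4414 7185 232713
21 4281 7318 225395
22 4147 7452 217943
23 4010 7589 210354
24 3870 7729 202625
25 3728 7871 194754
26 3583 8016 186738
27 3435 8164 178574
28 3285 8314 170260
29 3132 8467 161793
30 2976 8623 153170
31 2818 8781 144389
32 2656 8943 135446
33 2492 9107 126339
34 2324 9275 117064
35 2153 9446 107618
36 1980 9619 97999
37 1803 9796 88203
38 1622 9977 78226
39 1439 10160 68066
40 1252 10347 57719
41 1062 10537 47182
42 868 10731 36451
43 670 10929 25522
44 469 11130 14392
45 264 11335 3057

1. interest=⌊354234·184/10000⌋=6517; principal=11599-6517=5082; balance=354234-5082=349152
2. interest=⌊349152·184/10000⌋=6424; principal=11599-6424=5175; balance=349152-5175=343977
3. interest=⌊343977·184/10000⌋=6329; principal=11599-6329=5270; balance=343977-5270=338707
4. interest=⌊338707·184/10000⌋=6232; principal=11599-6232=5367; balance=338707-5367=333340
5. interest=⌊333340·184/10000⌋=6133; principal=11599-6133=5466; balance=333340-5466=327874
6. interest=⌊327874·184/10000⌋=6032; principal=11599-6032=5567; balance=327874-5567=322307
7. interest=⌊322307·184/10000⌋=5930; principal=11599-5930=5669; balance=322307-5669=316638
8. interest=⌊316638·184/10000⌋=5826; principal=11599-5826=5773; balance=316638-5773=310865
9. interest=⌊310865·184/10000⌋=5719; principal=11599-5719=5880; balance=310865-5880=304985
10. interest=⌊304985·184/10000⌋=5611; principal=11599-5611=5988; balance=304985-5988=298997
11. interest=⌊298997·184/10000⌋=5501; principal=11599-5501=6098; balance=298997-6098=292899
12. interest=⌊292899·184/10000⌋=5389; principal=11599-5389=6210; balance=292899-6210=286689
13. interest=⌊286689·184/10000⌋=5275; principal=11599-5275=6324; balance=286689-6324=280365
14. interest=⌊280365·184/10000⌋=5158; principal=11599-5158=6441; balance=280365-6441=273924
15. interest=⌊273924·184/10000⌋=5040; principal=11599-5040=6559; balance=273924-6559=267365
16. interest=⌊267365·184/10000⌋=4919; principal=11599-4919=6680; balance=267365-6680=260685
17. interest=⌊260685·184/10000⌋=4796; principal=11599-4796=6803; balance=260685-6803=253882
18. interest=⌊253882·184/10000⌋=4671; principal=11599-4671=6928; balance=253882-6928=246954
19. interest=⌊246954·184/10000⌋=4543; principal=11599-4543=7056; balance=246954-7056=239898
20. interest=⌊239898·184/10000⌋=4414; principal=11599-4414=7185; balance=239898-7185=232713
21. interest=⌊232713·184/10000⌋=4281; principal=11599-4281=7318; balance=232713-7318=225395
22. interest=⌊225395·184/10000⌋=4147; principal=11599-4147=7452; balance=225395-7452=217943
23. interest=⌊217943·184/10000⌋=4010; principal=11599-4010=7589; balance=217943-7589=210354
24. interest=⌊210354·184/10000⌋=3870; principal=11599-3870=7729; balance=210354-7729=202625
25. interest=⌊202625·184/10000⌋=3728; principal=11599-3728=7871; balance=202625-7871=194754
26. interest=⌊194754·184/10000⌋=3583; principal=11599-3583=8016; balance=194754-8016=186738
27. interest=⌊186738·184/10000⌋=3435; principal=11599-3435=8164; balance=186738-8164=178574
28. interest=⌊178574·184/10000⌋=3285; principal=11599-3285=8314; balance=178574-8314=170260
29. interest=⌊170260·184/10000⌋=3132; principal=11599-3132=8467; balance=170260-8467=161793
30. interest=⌊161793·184/10000⌋=2976; principal=11599-2976=8623; balance=161793-8623=153170
31. interest=⌊153170·184/10000⌋=2818; principal=11599-2818=8781; balance=153170-8781=144389
32. interest=⌊144389·184/10000⌋=2656; principal=11599-2656=8943; balance=144389-8943=135446
33. interest=⌊135446·184/10000⌋=2492; principal=11599-2492=9107; balance=135446-9107=126339
34. interest=⌊126339·184/10000⌋=2324; principal=11599-2324=9275; balance=126339-9275=117064
35. interest=⌊117064·184/10000⌋=2153; principal=11599-2153=9446; balance=117064-9446=107618
36. interest=⌊107618·184/10000⌋=1980; principal=11599-1980=9619; balance=107618-9619=97999
37. interest=⌊97999·184/10000⌋=1803; principal=11599-1803=9796; balance=97999-9796=88203
38. interest=⌊88203·184/10000⌋=1622; principal=11599-1622=9977; balance=88203-9977=78226
39. interest=⌊78226·184/10000⌋=1439; principal=11599-1439=10160; balance=78226-10160=68066
40. interest=⌊68066·184/10000⌋=1252; principal=11599-1252=10347; balance=68066-10347=57719
41. interest=⌊57719·184/10000⌋=1062; principal=11599-1062=10537; balance=57719-10537=47182
42. interest=⌊47182·184/10000⌋=868; principal=11599-868=10731; balance=47182-10731=36451
43. interest=⌊36451·184/10000⌋=670; principal=11599-670=10929; balance=36451-10929=25522
44. interest=⌊25522·184/10000⌋=469; principal=11599-469=11130; balance=25522-11130=14392
45. interest=⌊14392·184/10000⌋=264; principal=11599-264=11335; balance=14392-11335=3057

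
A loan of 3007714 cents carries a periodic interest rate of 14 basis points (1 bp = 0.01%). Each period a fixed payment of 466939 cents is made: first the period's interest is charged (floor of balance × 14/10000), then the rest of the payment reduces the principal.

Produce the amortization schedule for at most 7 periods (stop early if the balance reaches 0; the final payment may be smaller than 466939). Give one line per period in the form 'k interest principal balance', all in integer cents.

1 4210 462729 2544985
2 3562 463377 2081608
3 2914 464025 1617583
4 2264 464675 1152908
5 1614 465325 687583
6 962 465977 221606
7 310 221606 0

1. interest=⌊3007714·14/10000⌋=4210; principal=466939-4210=462729; balance=3007714-462729=2544985
2. interest=⌊2544985·14/10000⌋=3562; principal=466939-3562=463377; balance=2544985-463377=2081608
3. interest=⌊2081608·14/10000⌋=2914; principal=466939-2914=464025; balance=2081608-464025=1617583
4. interest=⌊1617583·14/10000⌋=2264; principal=466939-2264=464675; balance=1617583-464675=1152908
5. interest=⌊1152908·14/10000⌋=1614; principal=466939-1614=465325; balance=1152908-465325=687583
6. interest=⌊687583·14/10000⌋=962; principal=466939-962=465977; balance=687583-465977=221606
7. interest=⌊221606·14/10000⌋=310; principal=min(466939-310,221606)=221606; balance=221606-221606=0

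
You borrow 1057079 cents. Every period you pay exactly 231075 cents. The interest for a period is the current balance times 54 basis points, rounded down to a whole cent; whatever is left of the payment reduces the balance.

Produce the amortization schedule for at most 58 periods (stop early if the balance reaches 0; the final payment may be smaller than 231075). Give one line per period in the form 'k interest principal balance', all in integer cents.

1 5708 225367 831712
2 4491 226584 605128
3 3267 227808 377320
4 2037 229038 148282
5 800 148282 0

1. interest=⌊1057079·54/10000⌋=5708; principal=231075-5708=225367; balance=1057079-225367=831712
2. interest=⌊831712·54/10000⌋=4491; principal=231075-4491=226584; balance=831712-226584=605128
3. interest=⌊605128·54/10000⌋=3267; principal=231075-3267=227808; balance=605128-227808=377320
4. interest=⌊377320·54/10000⌋=2037; principal=231075-2037=229038; balance=377320-229038=148282
5. interest=⌊148282·54/10000⌋=800; principal=min(231075-800,148282)=148282; balance=148282-148282=0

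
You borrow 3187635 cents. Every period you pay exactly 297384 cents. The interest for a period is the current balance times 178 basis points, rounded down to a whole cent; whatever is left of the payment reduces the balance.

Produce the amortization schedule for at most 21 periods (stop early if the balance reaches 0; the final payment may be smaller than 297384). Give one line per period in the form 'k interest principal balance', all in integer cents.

1. interest=⌊3187635·178/10000⌋=56739; principal=297384-56739=240645; balance=3187635-240645=2946990
2. interest=⌊2946990·178/10000⌋=52456; principal=297384-52456=244928; balance=2946990-244928=2702062
3. interest=⌊2702062·178/10000⌋=48096; principal=297384-48096=249288; balance=2702062-249288=2452774
4. interest=⌊2452774·178/10000⌋=43659; principal=297384-43659=253725; balance=2452774-253725=2199049
5. interest=⌊2199049·178/10000⌋=39143; principal=297384-39143=258241; balance=2199049-258241=1940808
6. interest=⌊1940808·178/10000⌋=34546; principal=297384-34546=262838; balance=1940808-262838=1677970
7. interest=⌊1677970·178/10000⌋=29867; principal=297384-29867=267517; balance=1677970-267517=1410453
8. interest=⌊1410453·178/10000⌋=25106; principal=297384-25106=272278; balance=1410453-272278=1138175
9. interest=⌊1138175·178/10000⌋=20259; principal=297384-20259=277125; balance=1138175-277125=861050
10. interest=⌊861050·178/10000⌋=15326; principal=297384-15326=282058; balance=861050-282058=578992
11. interest=⌊578992·178/10000⌋=10306; principal=297384-10306=287078; balance=578992-287078=291914
12. interest=⌊291914·178/10000⌋=5196; principal=min(297384-5196,291914)=291914; balance=291914-291914=0

1 56739 240645 2946990
2 52456 244928 2702062
3 48096 249288 2452774
4 43659 253725 2199049
5 39143 258241 1940808
6 34546 262838 1677970
7 29867 267517 1410453
8 25106 272278 1138175
9 20259 277125 861050
10 15326 282058 578992
11 10306 287078 291914
12 5196 291914 0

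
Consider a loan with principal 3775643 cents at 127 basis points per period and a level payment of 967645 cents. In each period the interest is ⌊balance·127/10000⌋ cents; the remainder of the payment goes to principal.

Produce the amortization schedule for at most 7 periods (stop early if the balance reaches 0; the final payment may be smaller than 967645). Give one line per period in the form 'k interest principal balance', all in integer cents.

1 47950 919695 2855948
2 36270 931375 1924573
3 24442 943203 981370
4 12463 955182 26188
5 332 26188 0

1. interest=⌊3775643·127/10000⌋=47950; principal=967645-47950=919695; balance=3775643-919695=2855948
2. interest=⌊2855948·127/10000⌋=36270; principal=967645-36270=931375; balance=2855948-931375=1924573
3. interest=⌊1924573·127/10000⌋=24442; principal=967645-24442=943203; balance=1924573-943203=981370
4. interest=⌊981370·127/10000⌋=12463; principal=967645-12463=955182; balance=981370-955182=26188
5. interest=⌊26188·127/10000⌋=332; principal=min(967645-332,26188)=26188; balance=26188-26188=0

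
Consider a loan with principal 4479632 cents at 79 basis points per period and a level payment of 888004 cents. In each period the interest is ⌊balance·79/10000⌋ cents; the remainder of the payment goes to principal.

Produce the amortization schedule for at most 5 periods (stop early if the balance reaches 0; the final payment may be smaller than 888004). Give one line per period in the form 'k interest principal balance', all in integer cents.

1 35389 852615 3627017
2 28653 859351 2767666
3 21864 866140 1901526
4 15022 872982 1028544
5 8125 879879 148665

1. interest=⌊4479632·79/10000⌋=35389; principal=888004-35389=852615; balance=4479632-852615=3627017
2. interest=⌊3627017·79/10000⌋=28653; principal=888004-28653=859351; balance=3627017-859351=2767666
3. interest=⌊2767666·79/10000⌋=21864; principal=888004-21864=866140; balance=2767666-866140=1901526
4. interest=⌊1901526·79/10000⌋=15022; principal=888004-15022=872982; balance=1901526-872982=1028544
5. interest=⌊1028544·79/10000⌋=8125; principal=888004-8125=879879; balance=1028544-879879=148665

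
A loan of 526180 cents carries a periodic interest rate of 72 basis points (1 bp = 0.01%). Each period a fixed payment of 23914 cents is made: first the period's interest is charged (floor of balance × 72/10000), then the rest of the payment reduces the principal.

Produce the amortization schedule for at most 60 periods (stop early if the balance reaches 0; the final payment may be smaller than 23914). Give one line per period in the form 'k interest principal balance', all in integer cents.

1 3788 20126 506054
2 3643 20271 485783
3 3497 20417 465366
4 3350 20564 444802
5 3202 20712 424090
6 3053 20861 403229
7 2903 21011 382218
8 2751 21163 361055
9 2599 21315 339740
10 2446 21468 318272
11 2291 21623 296649
12 2135 21779 274870
13 1979 21935 252935
14 1821 22093 230842
15 1662 22252 208590
16 1501 22413 186177
17 1340 22574 163603
18 1177 22737 140866
19 1014 22900 117966
20 849 23065 94901
21 683 23231 71670
22 516 23398 48272
23 347 23567 24705
24 177 23737 968
25 6 968 0

1. interest=⌊526180·72/10000⌋=3788; principal=23914-3788=20126; balance=526180-20126=506054
2. interest=⌊506054·72/10000⌋=3643; principal=23914-3643=20271; balance=506054-20271=485783
3. interest=⌊485783·72/10000⌋=3497; principal=23914-3497=20417; balance=485783-20417=465366
4. interest=⌊465366·72/10000⌋=3350; principal=23914-3350=20564; balance=465366-20564=444802
5. interest=⌊444802·72/10000⌋=3202; principal=23914-3202=20712; balance=444802-20712=424090
6. interest=⌊424090·72/10000⌋=3053; principal=23914-3053=20861; balance=424090-20861=403229
7. interest=⌊403229·72/10000⌋=2903; principal=23914-2903=21011; balance=403229-21011=382218
8. interest=⌊382218·72/10000⌋=2751; principal=23914-2751=21163; balance=382218-21163=361055
9. interest=⌊361055·72/10000⌋=2599; principal=23914-2599=21315; balance=361055-21315=339740
10. interest=⌊339740·72/10000⌋=2446; principal=23914-2446=21468; balance=339740-21468=318272
11. interest=⌊318272·72/10000⌋=2291; principal=23914-2291=21623; balance=318272-21623=296649
12. interest=⌊296649·72/10000⌋=2135; principal=23914-2135=21779; balance=296649-21779=274870
13. interest=⌊274870·72/10000⌋=1979; principal=23914-1979=21935; balance=274870-21935=252935
14. interest=⌊252935·72/10000⌋=1821; principal=23914-1821=22093; balance=252935-22093=230842
15. interest=⌊230842·72/10000⌋=1662; principal=23914-1662=22252; balance=230842-22252=208590
16. interest=⌊208590·72/10000⌋=1501; principal=23914-1501=22413; balance=208590-22413=186177
17. interest=⌊186177·72/10000⌋=1340; principal=23914-1340=22574; balance=186177-22574=163603
18. interest=⌊163603·72/10000⌋=1177; principal=23914-1177=22737; balance=163603-22737=140866
19. interest=⌊140866·72/10000⌋=1014; principal=23914-1014=22900; balance=140866-22900=117966
20. interest=⌊117966·72/10000⌋=849; principal=23914-849=23065; balance=117966-23065=94901
21. interest=⌊94901·72/10000⌋=683; principal=23914-683=23231; balance=94901-23231=71670
22. interest=⌊71670·72/10000⌋=516; principal=23914-516=23398; balance=71670-23398=48272
23. interest=⌊48272·72/10000⌋=347; principal=23914-347=23567; balance=48272-23567=24705
24. interest=⌊24705·72/10000⌋=177; principal=23914-177=23737; balance=24705-23737=968
25. interest=⌊968·72/10000⌋=6; principal=min(23914-6,968)=968; balance=968-968=0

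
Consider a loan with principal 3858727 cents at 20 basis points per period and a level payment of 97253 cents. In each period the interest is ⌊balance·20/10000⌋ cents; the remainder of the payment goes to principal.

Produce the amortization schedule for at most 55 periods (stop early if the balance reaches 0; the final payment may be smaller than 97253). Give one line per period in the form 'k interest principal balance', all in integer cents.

1 7717 89536 3769191
2 7538 89715 3679476
3 7358 89895 3589581
4 7179 90074 3499507
5 6999 90254 3409253
6 6818 90435 3318818
7 6637 90616 3228202
8 6456 90797 3137405
9 6274 90979 3046426
10 6092 91161 2955265
11 5910 91343 2863922
12 5727 91526 2772396
13 5544 91709 2680687
14 5361 91892 2588795
15 5177 92076 2496719
16 4993 92260 2404459
17 4808 92445 2312014
18 4624 92629 2219385
19 4438 92815 2126570
20 4253 93000 2033570
21 4067 93186 1940384
22 3880 93373 1847011
23 3694 93559 1753452
24 3506 93747 1659705
25 3319 93934 1565771
26 3131 94122 1471649
27 2943 94310 1377339
28 2754 94499 1282840
29 2565 94688 1188152
30 2376 94877 1093275
31 2186 95067 998208
32 1996 95257 902951
33 1805 95448 807503
34 1615 95638 711865
35 1423 95830 616035
36 1232 96021 520014
37 1040 96213 423801
38 847 96406 327395
39 654 96599 230796
40 461 96792 134004
41 268 96985 37019
42 74 37019 0

1. interest=⌊3858727·20/10000⌋=7717; principal=97253-7717=89536; balance=3858727-89536=3769191
2. interest=⌊3769191·20/10000⌋=7538; principal=97253-7538=89715; balance=3769191-89715=3679476
3. interest=⌊3679476·20/10000⌋=7358; principal=97253-7358=89895; balance=3679476-89895=3589581
4. interest=⌊3589581·20/10000⌋=7179; principal=97253-7179=90074; balance=3589581-90074=3499507
5. interest=⌊3499507·20/10000⌋=6999; principal=97253-6999=90254; balance=3499507-90254=3409253
6. interest=⌊3409253·20/10000⌋=6818; principal=97253-6818=90435; balance=3409253-90435=3318818
7. interest=⌊3318818·20/10000⌋=6637; principal=97253-6637=90616; balance=3318818-90616=3228202
8. interest=⌊3228202·20/10000⌋=6456; principal=97253-6456=90797; balance=3228202-90797=3137405
9. interest=⌊3137405·20/10000⌋=6274; principal=97253-6274=90979; balance=3137405-90979=3046426
10. interest=⌊3046426·20/10000⌋=6092; principal=97253-6092=91161; balance=3046426-91161=2955265
11. interest=⌊2955265·20/10000⌋=5910; principal=97253-5910=91343; balance=2955265-91343=2863922
12. interest=⌊2863922·20/10000⌋=5727; principal=97253-5727=91526; balance=2863922-91526=2772396
13. interest=⌊2772396·20/10000⌋=5544; principal=97253-5544=91709; balance=2772396-91709=2680687
14. interest=⌊2680687·20/10000⌋=5361; principal=97253-5361=91892; balance=2680687-91892=2588795
15. interest=⌊2588795·20/10000⌋=5177; principal=97253-5177=92076; balance=2588795-92076=2496719
16. interest=⌊2496719·20/10000⌋=4993; principal=97253-4993=92260; balance=2496719-92260=2404459
17. interest=⌊2404459·20/10000⌋=4808; principal=97253-4808=92445; balance=2404459-92445=2312014
18. interest=⌊2312014·20/10000⌋=4624; principal=97253-4624=92629; balance=2312014-92629=2219385
19. interest=⌊2219385·20/10000⌋=4438; principal=97253-4438=92815; balance=2219385-92815=2126570
20. interest=⌊2126570·20/10000⌋=4253; principal=97253-4253=93000; balance=2126570-93000=2033570
21. interest=⌊2033570·20/10000⌋=4067; principal=97253-4067=93186; balance=2033570-93186=1940384
22. interest=⌊1940384·20/10000⌋=3880; principal=97253-3880=93373; balance=1940384-93373=1847011
23. interest=⌊1847011·20/10000⌋=3694; principal=97253-3694=93559; balance=1847011-93559=1753452
24. interest=⌊1753452·20/10000⌋=3506; principal=97253-3506=93747; balance=1753452-93747=1659705
25. interest=⌊1659705·20/10000⌋=3319; principal=97253-3319=93934; balance=1659705-93934=1565771
26. interest=⌊1565771·20/10000⌋=3131; principal=97253-3131=94122; balance=1565771-94122=1471649
27. interest=⌊1471649·20/10000⌋=2943; principal=97253-2943=94310; balance=1471649-94310=1377339
28. interest=⌊1377339·20/10000⌋=2754; principal=97253-2754=94499; balance=1377339-94499=1282840
29. interest=⌊1282840·20/10000⌋=2565; principal=97253-2565=94688; balance=1282840-94688=1188152
30. interest=⌊1188152·20/10000⌋=2376; principal=97253-2376=94877; balance=1188152-94877=1093275
31. interest=⌊1093275·20/10000⌋=2186; principal=97253-2186=95067; balance=1093275-95067=998208
32. interest=⌊998208·20/10000⌋=1996; principal=97253-1996=95257; balance=998208-95257=902951
33. interest=⌊902951·20/10000⌋=1805; principal=97253-1805=95448; balance=902951-95448=807503
34. interest=⌊807503·20/10000⌋=1615; principal=97253-1615=95638; balance=807503-95638=711865
35. interest=⌊711865·20/10000⌋=1423; principal=97253-1423=95830; balance=711865-95830=616035
36. interest=⌊616035·20/10000⌋=1232; principal=97253-1232=96021; balance=616035-96021=520014
37. interest=⌊520014·20/10000⌋=1040; principal=97253-1040=96213; balance=520014-96213=423801
38. interest=⌊423801·20/10000⌋=847; principal=97253-847=96406; balance=423801-96406=327395
39. interest=⌊327395·20/10000⌋=654; principal=97253-654=96599; balance=327395-96599=230796
40. interest=⌊230796·20/10000⌋=461; principal=97253-461=96792; balance=230796-96792=134004
41. interest=⌊134004·20/10000⌋=268; principal=97253-268=96985; balance=134004-96985=37019
42. interest=⌊37019·20/10000⌋=74; principal=min(97253-74,37019)=37019; balance=37019-37019=0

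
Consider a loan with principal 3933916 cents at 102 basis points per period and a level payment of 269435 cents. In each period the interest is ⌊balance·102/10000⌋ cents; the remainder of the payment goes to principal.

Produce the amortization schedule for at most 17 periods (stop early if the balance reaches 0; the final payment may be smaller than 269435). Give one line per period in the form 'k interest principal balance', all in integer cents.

1 40125 229310 3704606
2 37786 231649 3472957
3 35424 234011 3238946
4 33037 236398 3002548
5 30625 238810 2763738
6 28190 241245 2522493
7 25729 243706 2278787
8 23243 246192 2032595
9 20732 248703 1783892
10 18195 251240 1532652
11 15633 253802 1278850
12 13044 256391 1022459
13 10429 259006 763453
14 7787 261648 501805
15 5118 264317 237488
16 2422 237488 0

1. interest=⌊3933916·102/10000⌋=40125; principal=269435-40125=229310; balance=3933916-229310=3704606
2. interest=⌊3704606·102/10000⌋=37786; principal=269435-37786=231649; balance=3704606-231649=3472957
3. interest=⌊3472957·102/10000⌋=35424; principal=269435-35424=234011; balance=3472957-234011=3238946
4. interest=⌊3238946·102/10000⌋=33037; principal=269435-33037=236398; balance=3238946-236398=3002548
5. interest=⌊3002548·102/10000⌋=30625; principal=269435-30625=238810; balance=3002548-238810=2763738
6. interest=⌊2763738·102/10000⌋=28190; principal=269435-28190=241245; balance=2763738-241245=2522493
7. interest=⌊2522493·102/10000⌋=25729; principal=269435-25729=243706; balance=2522493-243706=2278787
8. interest=⌊2278787·102/10000⌋=23243; principal=269435-23243=246192; balance=2278787-246192=2032595
9. interest=⌊2032595·102/10000⌋=20732; principal=269435-20732=248703; balance=2032595-248703=1783892
10. interest=⌊1783892·102/10000⌋=18195; principal=269435-18195=251240; balance=1783892-251240=1532652
11. interest=⌊1532652·102/10000⌋=15633; principal=269435-15633=253802; balance=1532652-253802=1278850
12. interest=⌊1278850·102/10000⌋=13044; principal=269435-13044=256391; balance=1278850-256391=1022459
13. interest=⌊1022459·102/10000⌋=10429; principal=269435-10429=259006; balance=1022459-259006=763453
14. interest=⌊763453·102/10000⌋=7787; principal=269435-7787=261648; balance=763453-261648=501805
15. interest=⌊501805·102/10000⌋=5118; principal=269435-5118=264317; balance=501805-264317=237488
16. interest=⌊237488·102/10000⌋=2422; principal=min(269435-2422,237488)=237488; balance=237488-237488=0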